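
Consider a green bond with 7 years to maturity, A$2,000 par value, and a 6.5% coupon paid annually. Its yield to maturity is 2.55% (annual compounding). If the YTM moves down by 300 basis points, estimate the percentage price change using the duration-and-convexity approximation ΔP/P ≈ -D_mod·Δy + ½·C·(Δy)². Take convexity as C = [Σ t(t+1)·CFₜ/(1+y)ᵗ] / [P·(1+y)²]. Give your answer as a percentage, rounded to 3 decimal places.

+19.422%

With y = 0.0255:
  t   CF        PV=CF/(1+0.0255)^t    t·PV        t(t+1)·PV
  1       130.00       126.7674       126.7674         253.5349
  2       130.00       123.6152       247.2305         741.6915
  3       130.00       120.5414       361.6243       1,446.4972
  4       130.00       117.5441       470.1762       2,350.8812
  5       130.00       114.6212       573.1061       3,438.6366
  6       130.00       111.7711       670.6264       4,694.3845
  7     2,130.00     1,785.7882    12,500.5174     100,004.1396
  Σ                  2,500.6487    14,950.0484     112,929.7654
P = 2,500.6487; D_Mac = 5.97847 yrs; D_mod = 5.82981 yrs; C = 42.94221.
Duration effect: -5.82981 × (-0.03) = +0.174894
Convexity effect: 0.5 × 42.94221 × (-0.03)² = +0.0193240
ΔP/P ≈ +0.174894 + 0.0193240 = +0.194218 = +19.4218%.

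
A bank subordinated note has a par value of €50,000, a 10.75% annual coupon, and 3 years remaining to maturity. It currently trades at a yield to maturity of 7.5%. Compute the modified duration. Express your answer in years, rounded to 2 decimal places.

2.54 years

Periodic yield y = 0.075. First find Macaulay duration:
  t   CF        PV=CF/(1+0.075)^t    t·PV
  1     5,375.00     5,000.0000     5,000.0000
  2     5,375.00     4,651.1628     9,302.3256
  3    55,375.00    44,574.6915   133,724.0746
  Σ                 54,225.8543   148,026.4002
P = 54,225.8543; Macaulay duration = 148,026.4002 / 54,225.8543 = 2.72981 years.
Modified duration = D_Mac / (1 + y) = 2.72981 / 1.075 = 2.53936 years.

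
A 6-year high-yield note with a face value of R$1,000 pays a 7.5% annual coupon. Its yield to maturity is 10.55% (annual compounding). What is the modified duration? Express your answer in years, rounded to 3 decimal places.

Periodic yield y = 0.1055. First find Macaulay duration:
  t   CF        PV=CF/(1+0.1055)^t    t·PV
  1        75.00        67.8426        67.8426
  2        75.00        61.3683       122.7365
  3        75.00        55.5118       166.5353
  4        75.00        50.2142       200.8567
  5        75.00        45.4221       227.1107
  6     1,075.00       588.9196     3,533.5174
  Σ                    869.2785     4,318.5991
P = 869.2785; Macaulay duration = 4,318.5991 / 869.2785 = 4.96803 years.
Modified duration = D_Mac / (1 + y) = 4.96803 / 1.1055 = 4.49392 years.

4.494 years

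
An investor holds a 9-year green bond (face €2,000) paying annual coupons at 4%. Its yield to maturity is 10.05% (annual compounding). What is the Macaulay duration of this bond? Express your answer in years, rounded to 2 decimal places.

7.37 years

Periodic yield y = 0.1005. Discount each cash flow and weight by its year:
  t   CF        PV=CF/(1+0.1005)^t    t·PV
  1        80.00        72.6942        72.6942
  2        80.00        66.0556       132.1113
  3        80.00        60.0233       180.0699
  4        80.00        54.5418       218.1674
  5        80.00        49.5610       247.8048
  6        80.00        45.0350       270.2097
  7        80.00        40.9223       286.4559
  8        80.00        37.1852       297.4813
  9     2,080.00       878.5225     7,906.7029
  Σ                  1,304.5409     9,611.6973
Price P = Σ PV = 1,304.5409.
Macaulay duration = Σ(t·PV) / P = 9,611.6973 / 1,304.5409 = 7.36788 years.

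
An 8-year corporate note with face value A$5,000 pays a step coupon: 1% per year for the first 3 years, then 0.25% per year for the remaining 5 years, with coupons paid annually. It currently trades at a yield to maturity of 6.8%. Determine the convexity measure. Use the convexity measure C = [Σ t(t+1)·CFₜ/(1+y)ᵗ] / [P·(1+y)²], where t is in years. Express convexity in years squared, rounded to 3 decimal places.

With y = 0.068:
  t   CF        PV=CF/(1+0.068)^t    t·PV        t(t+1)·PV
  1        50.00        46.8165        46.8165          93.6330
  2        50.00        43.8357        87.6713         263.0139
  3        50.00        41.0446       123.1339         492.5354
  4        12.50         9.6078        38.4313         192.1565
  5        12.50         8.9961        44.9804         269.8827
  6        12.50         8.4233        50.5398         353.7788
  7        12.50         7.8870        55.2089         441.6714
  8     5,012.50     2,961.3133    23,690.5068     213,214.5610
  Σ                  3,127.9243    24,137.2889     215,321.2327
P = 3,127.9243.
Convexity = Σ t(t+1)·PV / [P·(1+y)²] = 215,321.2327 / (3,127.9243 × 1.140624) = 60.35151.

60.352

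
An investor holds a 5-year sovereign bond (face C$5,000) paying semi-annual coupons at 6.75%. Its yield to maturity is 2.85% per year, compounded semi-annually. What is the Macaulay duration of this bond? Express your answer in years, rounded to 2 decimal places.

Periodic yield y = 0.01425. Discount each cash flow and weight by its period:
  t   CF        PV=CF/(1+0.01425)^t    t·PV
  1       168.75       166.3791       166.3791
  2       168.75       164.0415       328.0830
  3       168.75       161.7368       485.2103
  4       168.75       159.4644       637.8576
  5       168.75       157.2239       786.1197
  6       168.75       155.0150       930.0899
  7       168.75       152.8371     1,069.8594
  8       168.75       150.6897     1,205.5178
  9       168.75       148.5726     1,337.1531
  10    5,168.75     4,486.7861    44,867.8607
  Σ                  5,902.7461    51,814.1307
Price P = Σ PV = 5,902.7461.
Macaulay duration = Σ(t·PV) / P = 51,814.1307 / 5,902.7461 = 8.77797 half-year periods.
In years: 8.77797 / 2 = 4.38899 years.

4.39 years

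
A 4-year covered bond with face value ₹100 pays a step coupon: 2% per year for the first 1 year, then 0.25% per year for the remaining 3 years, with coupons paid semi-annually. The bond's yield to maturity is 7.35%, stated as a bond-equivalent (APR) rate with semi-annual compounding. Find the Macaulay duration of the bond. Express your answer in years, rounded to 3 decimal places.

3.910 years

Periodic yield y = 0.03675. Discount each cash flow and weight by its period:
  t   CF        PV=CF/(1+0.03675)^t    t·PV
  1        1.000         0.9646         0.9646
  2        1.000         0.9304         1.8607
  3        0.125         0.1122         0.3365
  4        0.125         0.1082         0.4328
  5        0.125         0.1044         0.5218
  6        0.125         0.1007         0.6040
  7        0.125         0.0971         0.6797
  8      100.125        75.0154       600.1229
  Σ                     77.4328       605.5229
Price P = Σ PV = 77.4328.
Macaulay duration = Σ(t·PV) / P = 605.5229 / 77.4328 = 7.81998 half-year periods.
In years: 7.81998 / 2 = 3.90999 years.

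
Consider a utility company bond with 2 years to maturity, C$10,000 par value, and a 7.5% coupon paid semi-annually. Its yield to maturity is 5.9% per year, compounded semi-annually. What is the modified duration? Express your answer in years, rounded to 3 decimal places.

1.842 years

Periodic yield y = 0.0295. First find Macaulay duration:
  t   CF        PV=CF/(1+0.0295)^t    t·PV
  1       375.00       364.2545       364.2545
  2       375.00       353.8169       707.6338
  3       375.00       343.6784     1,031.0351
  4    10,375.00     9,235.9740    36,943.8960
  Σ                 10,297.7238    39,046.8194
P = 10,297.7238; Macaulay duration = 39,046.8194 / 10,297.7238 = 3.79179 half-year periods = 1.89590 years.
Modified duration = D_Mac / (1 + y) = 1.89590 / 1.0295 = 1.84157 years.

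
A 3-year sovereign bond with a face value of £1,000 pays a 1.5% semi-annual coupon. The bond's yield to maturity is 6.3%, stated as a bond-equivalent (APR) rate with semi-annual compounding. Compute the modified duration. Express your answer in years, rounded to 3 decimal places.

2.850 years

Periodic yield y = 0.0315. First find Macaulay duration:
  t   CF        PV=CF/(1+0.0315)^t    t·PV
  1         7.50         7.2710         7.2710
  2         7.50         7.0489        14.0978
  3         7.50         6.8337        20.5010
  4         7.50         6.6250        26.4999
  5         7.50         6.4227        32.1133
  6     1,007.50       836.4301     5,018.5807
  Σ                    870.6313     5,119.0637
P = 870.6313; Macaulay duration = 5,119.0637 / 870.6313 = 5.87971 half-year periods = 2.93986 years.
Modified duration = D_Mac / (1 + y) = 2.93986 / 1.0315 = 2.85008 years.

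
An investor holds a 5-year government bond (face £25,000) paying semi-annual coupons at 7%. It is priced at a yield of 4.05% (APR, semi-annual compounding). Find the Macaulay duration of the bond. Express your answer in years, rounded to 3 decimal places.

4.353 years

Periodic yield y = 0.02025. Discount each cash flow and weight by its period:
  t   CF        PV=CF/(1+0.02025)^t    t·PV
  1       875.00       857.6329       857.6329
  2       875.00       840.6106     1,681.2211
  3       875.00       823.9261     2,471.7782
  4       875.00       807.5727     3,230.2909
  5       875.00       791.5440     3,957.7198
  6       875.00       775.8333     4,655.0000
  7       875.00       760.4345     5,323.0417
  8       875.00       745.3414     5,962.7309
  9       875.00       730.5478     6,574.9300
  10   25,875.00    21,174.5566   211,745.5656
  Σ                 28,307.9998   246,459.9111
Price P = Σ PV = 28,307.9998.
Macaulay duration = Σ(t·PV) / P = 246,459.9111 / 28,307.9998 = 8.70637 half-year periods.
In years: 8.70637 / 2 = 4.35318 years.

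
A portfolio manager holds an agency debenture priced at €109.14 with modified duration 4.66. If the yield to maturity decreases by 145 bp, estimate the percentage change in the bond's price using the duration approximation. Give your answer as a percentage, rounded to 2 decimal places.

Duration approximation: ΔP/P ≈ -D_mod · Δy = -4.66 × (-0.0145) = +0.067570.
As a percentage: +6.7570%.

+6.76%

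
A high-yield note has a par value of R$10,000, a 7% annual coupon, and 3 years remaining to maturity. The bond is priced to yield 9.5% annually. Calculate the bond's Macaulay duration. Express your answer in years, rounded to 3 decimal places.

2.801 years

Periodic yield y = 0.095. Discount each cash flow and weight by its year:
  t   CF        PV=CF/(1+0.095)^t    t·PV
  1       700.00       639.2694       639.2694
  2       700.00       583.8077     1,167.6154
  3    10,700.00     8,149.6962    24,449.0886
  Σ                  9,372.7733    26,255.9734
Price P = Σ PV = 9,372.7733.
Macaulay duration = Σ(t·PV) / P = 26,255.9734 / 9,372.7733 = 2.80130 years.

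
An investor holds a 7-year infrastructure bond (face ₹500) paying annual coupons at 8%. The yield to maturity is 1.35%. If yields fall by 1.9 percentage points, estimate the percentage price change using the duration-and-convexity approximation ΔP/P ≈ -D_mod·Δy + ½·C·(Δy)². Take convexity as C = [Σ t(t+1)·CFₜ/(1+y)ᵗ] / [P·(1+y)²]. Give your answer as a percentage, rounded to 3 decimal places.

With y = 0.0135:
  t   CF        PV=CF/(1+0.0135)^t    t·PV        t(t+1)·PV
  1        40.00        39.4672        39.4672          78.9344
  2        40.00        38.9415        77.8830         233.6489
  3        40.00        38.4228       115.2683         461.0733
  4        40.00        37.9110       151.6439         758.2195
  5        40.00        37.4060       187.0300       1,122.1799
  6        40.00        36.9077       221.4465       1,550.1252
  7       540.00       491.6177     3,441.3237      27,530.5898
  Σ                    720.6738     4,234.0626      31,734.7710
P = 720.6738; D_Mac = 5.87514 yrs; D_mod = 5.79689 yrs; C = 42.86957.
Duration effect: -5.79689 × (-0.019) = +0.110141
Convexity effect: 0.5 × 42.86957 × (-0.019)² = +0.0077380
ΔP/P ≈ +0.110141 + 0.0077380 = +0.117879 = +11.7879%.

+11.788%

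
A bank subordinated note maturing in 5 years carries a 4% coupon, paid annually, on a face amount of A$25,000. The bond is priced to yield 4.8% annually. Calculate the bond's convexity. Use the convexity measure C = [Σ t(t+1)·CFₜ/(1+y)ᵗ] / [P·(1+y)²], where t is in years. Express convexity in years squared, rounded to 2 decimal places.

With y = 0.048:
  t   CF        PV=CF/(1+0.048)^t    t·PV        t(t+1)·PV
  1     1,000.00       954.1985       954.1985       1,908.3969
  2     1,000.00       910.4947     1,820.9895       5,462.9684
  3     1,000.00       868.7927     2,606.3780      10,425.5121
  4     1,000.00       829.0006     3,316.0026      16,580.0129
  5    26,000.00    20,566.8099   102,834.0497     617,004.2982
  Σ                 24,129.2965   111,531.6182     651,381.1886
P = 24,129.2965.
Convexity = Σ t(t+1)·PV / [P·(1+y)²] = 651,381.1886 / (24,129.2965 × 1.098304) = 24.57921.

24.58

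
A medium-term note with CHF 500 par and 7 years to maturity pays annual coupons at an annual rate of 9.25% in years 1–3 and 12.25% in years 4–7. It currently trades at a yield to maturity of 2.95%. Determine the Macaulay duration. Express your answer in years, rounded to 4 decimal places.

Periodic yield y = 0.0295. Discount each cash flow and weight by its year:
  t   CF        PV=CF/(1+0.0295)^t    t·PV
  1        46.25        44.9247        44.9247
  2        46.25        43.6374        87.2748
  3        46.25        42.3870       127.1610
  4        61.25        54.5256       218.1025
  5        61.25        52.9632       264.8161
  6        61.25        51.4456       308.6734
  7       561.25       457.9013     3,205.3093
  Σ                    747.7849     4,256.2618
Price P = Σ PV = 747.7849.
Macaulay duration = Σ(t·PV) / P = 4,256.2618 / 747.7849 = 5.69183 years.

5.6918 years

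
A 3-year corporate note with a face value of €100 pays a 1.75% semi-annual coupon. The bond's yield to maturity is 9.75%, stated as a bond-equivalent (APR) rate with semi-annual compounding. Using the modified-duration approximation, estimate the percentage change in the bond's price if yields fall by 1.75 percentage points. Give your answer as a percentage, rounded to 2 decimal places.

+4.88%

Periodic yield y = 0.04875. Modified duration first:
  t   CF        PV=CF/(1+0.04875)^t    t·PV
  1        0.875         0.8343         0.8343
  2        0.875         0.7955         1.5911
  3        0.875         0.7586         2.2757
  4        0.875         0.7233         2.8932
  5        0.875         0.6897         3.4484
  6      100.875        75.8144       454.8864
  Σ                     79.6158       465.9291
P = 79.6158; D_Mac = 5.85222 half-year periods = 2.92611 yrs; D_mod = 2.92611/(1+0.04875) = 2.79009 yrs.
ΔP/P ≈ -D_mod · Δy = -2.79009 × (-0.0175) = +0.048827 = +4.8827%.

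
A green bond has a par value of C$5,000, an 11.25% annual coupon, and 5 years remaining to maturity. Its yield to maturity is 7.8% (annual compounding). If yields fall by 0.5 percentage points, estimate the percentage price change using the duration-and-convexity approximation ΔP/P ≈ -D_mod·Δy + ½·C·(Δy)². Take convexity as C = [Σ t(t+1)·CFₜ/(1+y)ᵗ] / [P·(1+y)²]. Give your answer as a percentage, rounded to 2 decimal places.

+1.95%

With y = 0.078:
  t   CF        PV=CF/(1+0.078)^t    t·PV        t(t+1)·PV
  1       562.50       521.7996       521.7996       1,043.5993
  2       562.50       484.0442       968.0884       2,904.2651
  3       562.50       449.0206     1,347.0617       5,388.2469
  4       562.50       416.5311     1,666.1246       8,330.6230
  5     5,562.50     3,820.9928    19,104.9640     114,629.7841
  Σ                  5,692.3883    23,608.0383     132,296.5184
P = 5,692.3883; D_Mac = 4.14730 yrs; D_mod = 3.84722 yrs; C = 19.99937.
Duration effect: -3.84722 × (-0.005) = +0.019236
Convexity effect: 0.5 × 19.99937 × (-0.005)² = +0.0002500
ΔP/P ≈ +0.019236 + 0.0002500 = +0.019486 = +1.9486%.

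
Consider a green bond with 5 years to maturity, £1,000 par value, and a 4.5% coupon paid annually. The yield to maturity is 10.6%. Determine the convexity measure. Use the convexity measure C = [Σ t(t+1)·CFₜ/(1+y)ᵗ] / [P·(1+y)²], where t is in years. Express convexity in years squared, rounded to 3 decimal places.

21.432

With y = 0.106:
  t   CF        PV=CF/(1+0.106)^t    t·PV        t(t+1)·PV
  1        45.00        40.6872        40.6872          81.3743
  2        45.00        36.7877        73.5753         220.7260
  3        45.00        33.2619        99.7857         399.1429
  4        45.00        30.0741       120.2962         601.4811
  5     1,045.00       631.4525     3,157.2623      18,943.5736
  Σ                    772.2632     3,491.6067      20,246.2980
P = 772.2632.
Convexity = Σ t(t+1)·PV / [P·(1+y)²] = 20,246.2980 / (772.2632 × 1.223236) = 21.43236.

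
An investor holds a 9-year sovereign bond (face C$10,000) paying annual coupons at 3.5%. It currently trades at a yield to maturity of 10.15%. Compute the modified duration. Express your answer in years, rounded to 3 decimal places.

6.809 years

Periodic yield y = 0.1015. First find Macaulay duration:
  t   CF        PV=CF/(1+0.1015)^t    t·PV
  1       350.00       317.7485       317.7485
  2       350.00       288.4689       576.9379
  3       350.00       261.8874       785.6621
  4       350.00       237.7552       951.0208
  5       350.00       215.8468     1,079.2338
  6       350.00       195.9571     1,175.7427
  7       350.00       177.9002     1,245.3017
  8       350.00       161.5073     1,292.0580
  9    10,350.00     4,335.9058    39,023.1520
  Σ                  6,192.9772    46,446.8575
P = 6,192.9772; Macaulay duration = 46,446.8575 / 6,192.9772 = 7.49992 years.
Modified duration = D_Mac / (1 + y) = 7.49992 / 1.1015 = 6.80883 years.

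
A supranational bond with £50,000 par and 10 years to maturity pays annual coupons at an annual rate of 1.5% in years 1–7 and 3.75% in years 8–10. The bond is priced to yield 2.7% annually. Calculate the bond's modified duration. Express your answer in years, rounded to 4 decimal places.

9.0526 years

Periodic yield y = 0.027. First find Macaulay duration:
  t   CF        PV=CF/(1+0.027)^t    t·PV
  1       750.00       730.2824       730.2824
  2       750.00       711.0831     1,422.1663
  3       750.00       692.3886     2,077.1659
  4       750.00       674.1856     2,696.7425
  5       750.00       656.4612     3,282.3059
  6       750.00       639.2027     3,835.2162
  7       750.00       622.3980     4,356.7857
  8     1,875.00     1,515.0875    12,120.7002
  9     1,875.00     1,475.2556    13,277.3006
  10   51,875.00    39,742.3619   397,423.6190
  Σ                 47,458.7067   441,222.2847
P = 47,458.7067; Macaulay duration = 441,222.2847 / 47,458.7067 = 9.29697 years.
Modified duration = D_Mac / (1 + y) = 9.29697 / 1.027 = 9.05255 years.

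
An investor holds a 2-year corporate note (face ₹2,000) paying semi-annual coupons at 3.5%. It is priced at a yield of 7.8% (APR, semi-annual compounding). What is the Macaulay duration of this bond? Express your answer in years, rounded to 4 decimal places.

Periodic yield y = 0.039. Discount each cash flow and weight by its period:
  t   CF        PV=CF/(1+0.039)^t    t·PV
  1        35.00        33.6862        33.6862
  2        35.00        32.4218        64.8436
  3        35.00        31.2048        93.6144
  4     2,035.00     1,746.2331     6,984.9325
  Σ                  1,843.5460     7,177.0767
Price P = Σ PV = 1,843.5460.
Macaulay duration = Σ(t·PV) / P = 7,177.0767 / 1,843.5460 = 3.89308 half-year periods.
In years: 3.89308 / 2 = 1.94654 years.

1.9465 years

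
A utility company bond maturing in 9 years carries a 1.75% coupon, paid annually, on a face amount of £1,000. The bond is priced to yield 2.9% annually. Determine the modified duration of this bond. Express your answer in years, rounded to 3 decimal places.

Periodic yield y = 0.029. First find Macaulay duration:
  t   CF        PV=CF/(1+0.029)^t    t·PV
  1        17.50        17.0068        17.0068
  2        17.50        16.5275        33.0550
  3        17.50        16.0617        48.1851
  4        17.50        15.6091        62.4362
  5        17.50        15.1691        75.8457
  6        17.50        14.7416        88.4498
  7        17.50        14.3262       100.2833
  8        17.50        13.9224       111.3794
  9     1,017.50       786.6763     7,080.0864
  Σ                    910.0407     7,616.7278
P = 910.0407; Macaulay duration = 7,616.7278 / 910.0407 = 8.36966 years.
Modified duration = D_Mac / (1 + y) = 8.36966 / 1.029 = 8.13378 years.

8.134 years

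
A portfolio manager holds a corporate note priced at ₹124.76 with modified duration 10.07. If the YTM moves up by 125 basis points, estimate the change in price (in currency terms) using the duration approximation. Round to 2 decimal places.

Duration approximation: ΔP/P ≈ -D_mod · Δy = -10.07 × (+0.0125) = -0.125875.
ΔP ≈ 124.76 × (-0.125875) = -15.704165.

-₹15.70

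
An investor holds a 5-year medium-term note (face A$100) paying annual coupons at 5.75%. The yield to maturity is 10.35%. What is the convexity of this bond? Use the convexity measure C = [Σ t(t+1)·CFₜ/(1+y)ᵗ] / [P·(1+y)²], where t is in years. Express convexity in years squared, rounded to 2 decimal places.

20.91

With y = 0.1035:
  t   CF        PV=CF/(1+0.1035)^t    t·PV        t(t+1)·PV
  1         5.75         5.2107         5.2107          10.4214
  2         5.75         4.7220         9.4439          28.3318
  3         5.75         4.2791        12.8373          51.3490
  4         5.75         3.8777        15.5110          77.5548
  5       105.75        64.6277       323.1385       1,938.8309
  Σ                     82.7172       366.1413       2,106.4879
P = 82.7172.
Convexity = Σ t(t+1)·PV / [P·(1+y)²] = 2,106.4879 / (82.7172 × 1.217712) = 20.91311.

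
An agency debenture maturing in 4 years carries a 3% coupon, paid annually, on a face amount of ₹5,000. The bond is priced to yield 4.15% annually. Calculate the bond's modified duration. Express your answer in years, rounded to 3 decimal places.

Periodic yield y = 0.0415. First find Macaulay duration:
  t   CF        PV=CF/(1+0.0415)^t    t·PV
  1       150.00       144.0230       144.0230
  2       150.00       138.2842       276.5685
  3       150.00       132.7741       398.3224
  4     5,150.00     4,376.9354    17,507.7414
  Σ                  4,792.0168    18,326.6553
P = 4,792.0168; Macaulay duration = 18,326.6553 / 4,792.0168 = 3.82441 years.
Modified duration = D_Mac / (1 + y) = 3.82441 / 1.0415 = 3.67202 years.

3.672 years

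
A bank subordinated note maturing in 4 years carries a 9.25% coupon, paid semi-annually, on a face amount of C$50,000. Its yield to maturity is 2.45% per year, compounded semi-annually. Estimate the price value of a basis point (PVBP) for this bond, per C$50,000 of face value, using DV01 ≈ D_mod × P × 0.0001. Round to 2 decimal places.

Periodic yield y = 0.01225.
  t   CF        PV=CF/(1+0.01225)^t    t·PV
  1     2,312.50     2,284.5147     2,284.5147
  2     2,312.50     2,256.8681     4,513.7361
  3     2,312.50     2,229.5560     6,688.6680
  4     2,312.50     2,202.5745     8,810.2979
  5     2,312.50     2,175.9194    10,879.5972
  6     2,312.50     2,149.5870    12,897.5221
  7     2,312.50     2,123.5732    14,865.0127
  8    52,312.50    47,457.3181   379,658.5448
  Σ                 62,879.9110   440,597.8934
P = 62,879.9110; D_Mac = 7.00697 half-year periods = 3.50349 yrs; D_mod = 3.46109 yrs.
DV01 ≈ 3.46109 × 62,879.9110 × 0.0001 = 21.763294.

C$21.76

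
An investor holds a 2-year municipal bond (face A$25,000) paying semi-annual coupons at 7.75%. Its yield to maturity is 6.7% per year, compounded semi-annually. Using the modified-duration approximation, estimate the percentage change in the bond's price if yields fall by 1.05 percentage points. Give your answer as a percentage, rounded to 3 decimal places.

+1.922%

Periodic yield y = 0.0335. Modified duration first:
  t   CF        PV=CF/(1+0.0335)^t    t·PV
  1       968.75       937.3488       937.3488
  2       968.75       906.9655     1,813.9309
  3       968.75       877.5670     2,632.7009
  4    25,968.75    22,761.9320    91,047.7280
  Σ                 25,483.8133    96,431.7087
P = 25,483.8133; D_Mac = 3.78404 half-year periods = 1.89202 yrs; D_mod = 1.89202/(1+0.0335) = 1.83069 yrs.
ΔP/P ≈ -D_mod · Δy = -1.83069 × (-0.0105) = +0.019222 = +1.9222%.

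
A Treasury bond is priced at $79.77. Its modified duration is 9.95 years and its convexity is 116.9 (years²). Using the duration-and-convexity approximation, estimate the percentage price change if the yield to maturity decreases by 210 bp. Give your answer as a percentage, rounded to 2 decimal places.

+23.47%

Duration effect: -D_mod·Δy = -9.95 × (-0.021) = +0.208950
Convexity effect: ½·C·(Δy)² = 0.5 × 116.9 × (-0.021)² = +0.02577645
ΔP/P ≈ +0.208950 + 0.02577645 = +0.23472645
= +23.472645%.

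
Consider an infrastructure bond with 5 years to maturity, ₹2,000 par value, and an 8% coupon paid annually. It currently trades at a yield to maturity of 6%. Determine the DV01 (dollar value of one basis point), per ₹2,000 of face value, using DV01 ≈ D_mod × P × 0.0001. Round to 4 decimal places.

₹0.8883

Periodic yield y = 0.06.
  t   CF        PV=CF/(1+0.06)^t    t·PV
  1       160.00       150.9434       150.9434
  2       160.00       142.3994       284.7989
  3       160.00       134.3391       403.0173
  4       160.00       126.7350       506.9399
  5     2,160.00     1,614.0777     8,070.3883
  Σ                  2,168.4946     9,416.0877
P = 2,168.4946; D_Mac = 4.34222 yrs; D_mod = 4.09644 yrs.
DV01 ≈ 4.09644 × 2,168.4946 × 0.0001 = 0.888310.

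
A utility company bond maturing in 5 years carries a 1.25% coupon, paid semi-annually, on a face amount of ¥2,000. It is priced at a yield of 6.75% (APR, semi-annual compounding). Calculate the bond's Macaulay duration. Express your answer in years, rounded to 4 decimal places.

4.8378 years

Periodic yield y = 0.03375. Discount each cash flow and weight by its period:
  t   CF        PV=CF/(1+0.03375)^t    t·PV
  1        12.50        12.0919        12.0919
  2        12.50        11.6971        23.3942
  3        12.50        11.3152        33.9457
  4        12.50        10.9458        43.7832
  5        12.50        10.5885        52.9423
  6        12.50        10.2428        61.4565
  7        12.50         9.9084        69.3585
  8        12.50         9.5849        76.6789
  9        12.50         9.2719        83.4474
  10    2,012.50     1,444.0448    14,440.4479
  Σ                  1,539.6912    14,897.5465
Price P = Σ PV = 1,539.6912.
Macaulay duration = Σ(t·PV) / P = 14,897.5465 / 1,539.6912 = 9.67567 half-year periods.
In years: 9.67567 / 2 = 4.83784 years.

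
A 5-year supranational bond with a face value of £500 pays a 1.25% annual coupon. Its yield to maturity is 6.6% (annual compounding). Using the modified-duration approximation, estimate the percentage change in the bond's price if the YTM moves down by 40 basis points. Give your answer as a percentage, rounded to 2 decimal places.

Periodic yield y = 0.066. Modified duration first:
  t   CF        PV=CF/(1+0.066)^t    t·PV
  1         6.25         5.8630         5.8630
  2         6.25         5.5000        11.0001
  3         6.25         5.1595        15.4785
  4         6.25         4.8401        19.3603
  5       506.25       367.7723     1,838.8615
  Σ                    389.1349     1,890.5634
P = 389.1349; D_Mac = 4.85837 yrs; D_mod = 4.85837/(1+0.066) = 4.55757 yrs.
ΔP/P ≈ -D_mod · Δy = -4.55757 × (-0.004) = +0.018230 = +1.8230%.

+1.82%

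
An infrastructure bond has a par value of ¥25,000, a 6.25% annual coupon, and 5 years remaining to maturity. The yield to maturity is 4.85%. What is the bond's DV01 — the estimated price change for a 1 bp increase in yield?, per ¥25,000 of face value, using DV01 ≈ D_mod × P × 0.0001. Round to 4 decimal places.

Periodic yield y = 0.0485.
  t   CF        PV=CF/(1+0.0485)^t    t·PV
  1     1,562.50     1,490.2241     1,490.2241
  2     1,562.50     1,421.2915     2,842.5830
  3     1,562.50     1,355.5474     4,066.6423
  4     1,562.50     1,292.8445     5,171.3779
  5    26,562.50    20,961.7131   104,808.5657
  Σ                 26,521.6207   118,379.3931
P = 26,521.6207; D_Mac = 4.46351 yrs; D_mod = 4.25704 yrs.
DV01 ≈ 4.25704 × 26,521.6207 × 0.0001 = 11.290357.

¥11.2904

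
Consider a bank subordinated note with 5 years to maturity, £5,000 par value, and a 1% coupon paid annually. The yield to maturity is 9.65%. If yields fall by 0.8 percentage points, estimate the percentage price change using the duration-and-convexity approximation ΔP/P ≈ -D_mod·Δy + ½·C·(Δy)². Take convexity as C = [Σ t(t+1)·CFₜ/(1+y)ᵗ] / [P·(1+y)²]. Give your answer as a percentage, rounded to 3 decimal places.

With y = 0.0965:
  t   CF        PV=CF/(1+0.0965)^t    t·PV        t(t+1)·PV
  1        50.00        45.5996        45.5996          91.1993
  2        50.00        41.5865        83.1731         249.5192
  3        50.00        37.9266       113.7798         455.1194
  4        50.00        34.5888       138.3552         691.7759
  5     5,050.00     3,186.0178    15,930.0890      95,580.5340
  Σ                  3,345.7194    16,310.9967      97,068.1479
P = 3,345.7194; D_Mac = 4.87518 yrs; D_mod = 4.44613 yrs; C = 24.13070.
Duration effect: -4.44613 × (-0.008) = +0.035569
Convexity effect: 0.5 × 24.13070 × (-0.008)² = +0.0007722
ΔP/P ≈ +0.035569 + 0.0007722 = +0.036341 = +3.6341%.

+3.634%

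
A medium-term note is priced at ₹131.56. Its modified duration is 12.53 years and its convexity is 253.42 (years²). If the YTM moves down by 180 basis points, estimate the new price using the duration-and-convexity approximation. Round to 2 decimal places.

₹166.63

Duration effect: -D_mod·Δy = -12.53 × (-0.018) = +0.225540
Convexity effect: ½·C·(Δy)² = 0.5 × 253.42 × (-0.018)² = +0.04105404
ΔP/P ≈ +0.225540 + 0.04105404 = +0.26659404
New price ≈ 131.56 × (1 + 0.26659404) = 166.6331119024.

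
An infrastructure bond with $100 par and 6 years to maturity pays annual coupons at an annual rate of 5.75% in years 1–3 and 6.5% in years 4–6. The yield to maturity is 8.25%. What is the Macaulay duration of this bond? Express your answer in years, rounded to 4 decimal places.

5.1824 years

Periodic yield y = 0.0825. Discount each cash flow and weight by its year:
  t   CF        PV=CF/(1+0.0825)^t    t·PV
  1         5.75         5.3118         5.3118
  2         5.75         4.9070         9.8139
  3         5.75         4.5330        13.5990
  4         6.50         4.7337        18.9348
  5         6.50         4.3729        21.8647
  6       106.50        66.1884       397.1307
  Σ                     90.0468       466.6549
Price P = Σ PV = 90.0468.
Macaulay duration = Σ(t·PV) / P = 466.6549 / 90.0468 = 5.18236 years.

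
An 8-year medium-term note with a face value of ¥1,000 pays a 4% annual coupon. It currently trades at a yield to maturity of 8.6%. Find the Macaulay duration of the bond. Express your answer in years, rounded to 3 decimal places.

6.809 years

Periodic yield y = 0.086. Discount each cash flow and weight by its year:
  t   CF        PV=CF/(1+0.086)^t    t·PV
  1        40.00        36.8324        36.8324
  2        40.00        33.9157        67.8313
  3        40.00        31.2299        93.6897
  4        40.00        28.7568       115.0272
  5        40.00        26.4796       132.3978
  6        40.00        24.3827       146.2959
  7        40.00        22.4518       157.1626
  8     1,040.00       537.5201     4,300.1611
  Σ                    741.5689     5,049.3981
Price P = Σ PV = 741.5689.
Macaulay duration = Σ(t·PV) / P = 5,049.3981 / 741.5689 = 6.80907 years.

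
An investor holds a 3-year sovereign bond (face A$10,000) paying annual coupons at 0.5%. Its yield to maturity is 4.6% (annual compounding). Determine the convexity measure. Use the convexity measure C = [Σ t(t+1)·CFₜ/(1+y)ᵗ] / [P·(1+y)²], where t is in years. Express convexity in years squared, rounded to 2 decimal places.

10.89

With y = 0.046:
  t   CF        PV=CF/(1+0.046)^t    t·PV        t(t+1)·PV
  1        50.00        47.8011        47.8011          95.6023
  2        50.00        45.6990        91.3980         274.1940
  3    10,050.00     8,781.5466    26,344.6397     105,378.5587
  Σ                  8,875.0467    26,483.8388     105,748.3549
P = 8,875.0467.
Convexity = Σ t(t+1)·PV / [P·(1+y)²] = 105,748.3549 / (8,875.0467 × 1.094116) = 10.89029.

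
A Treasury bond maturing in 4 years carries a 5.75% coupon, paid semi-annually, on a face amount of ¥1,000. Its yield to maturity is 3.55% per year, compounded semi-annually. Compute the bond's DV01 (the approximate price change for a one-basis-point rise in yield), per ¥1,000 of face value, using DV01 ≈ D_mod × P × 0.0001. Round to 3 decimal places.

Periodic yield y = 0.01775.
  t   CF        PV=CF/(1+0.01775)^t    t·PV
  1        28.75        28.2486        28.2486
  2        28.75        27.7559        55.5118
  3        28.75        27.2718        81.8155
  4        28.75        26.7962       107.1848
  5        28.75        26.3289       131.6444
  6        28.75        25.8697       155.2181
  7        28.75        25.4185       177.9296
  8     1,028.75       893.6778     7,149.4222
  Σ                  1,081.3674     7,886.9751
P = 1,081.3674; D_Mac = 7.29352 half-year periods = 3.64676 yrs; D_mod = 3.58316 yrs.
DV01 ≈ 3.58316 × 1,081.3674 × 0.0001 = 0.387471.

¥0.387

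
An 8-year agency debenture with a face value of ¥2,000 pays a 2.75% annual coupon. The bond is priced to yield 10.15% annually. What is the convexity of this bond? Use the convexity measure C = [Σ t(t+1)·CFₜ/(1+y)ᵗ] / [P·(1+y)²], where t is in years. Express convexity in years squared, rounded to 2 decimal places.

50.05

With y = 0.1015:
  t   CF        PV=CF/(1+0.1015)^t    t·PV        t(t+1)·PV
  1        55.00        49.9319        49.9319          99.8638
  2        55.00        45.3308        90.6617         271.9850
  3        55.00        41.1537       123.4612         493.8447
  4        55.00        37.3615       149.4461         747.2307
  5        55.00        33.9188       169.5939       1,017.5633
  6        55.00        30.7933       184.7596       1,293.3170
  7        55.00        27.9558       195.6903       1,565.5221
  8     2,055.00       948.2783     7,586.2264      68,276.0379
  Σ                  1,214.7241     8,549.7710      73,765.3645
P = 1,214.7241.
Convexity = Σ t(t+1)·PV / [P·(1+y)²] = 73,765.3645 / (1,214.7241 × 1.213302) = 50.05020.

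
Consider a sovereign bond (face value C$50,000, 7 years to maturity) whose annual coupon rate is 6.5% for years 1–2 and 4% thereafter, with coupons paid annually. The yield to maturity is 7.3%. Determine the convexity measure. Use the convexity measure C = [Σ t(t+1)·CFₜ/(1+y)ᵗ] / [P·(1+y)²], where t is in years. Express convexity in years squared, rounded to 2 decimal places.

38.94

With y = 0.073:
  t   CF        PV=CF/(1+0.073)^t    t·PV        t(t+1)·PV
  1     3,250.00     3,028.8910     3,028.8910       6,057.7819
  2     3,250.00     2,822.8248     5,645.6495      16,936.9485
  3     2,000.00     1,618.9403     4,856.8209      19,427.2834
  4     2,000.00     1,508.7980     6,035.1921      30,175.9606
  5     2,000.00     1,406.1491     7,030.7457      42,184.4742
  6     2,000.00     1,310.4838     7,862.9029      55,040.3205
  7    52,000.00    31,754.5008   222,281.5057   1,778,252.0453
  Σ                 43,450.5878   256,741.7077   1,948,074.8144
P = 43,450.5878.
Convexity = Σ t(t+1)·PV / [P·(1+y)²] = 1,948,074.8144 / (43,450.5878 × 1.151329) = 38.94131.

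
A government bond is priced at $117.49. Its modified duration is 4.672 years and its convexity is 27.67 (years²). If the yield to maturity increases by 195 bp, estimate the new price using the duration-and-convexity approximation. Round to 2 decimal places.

Duration effect: -D_mod·Δy = -4.672 × (+0.0195) = -0.091104
Convexity effect: ½·C·(Δy)² = 0.5 × 27.67 × (0.0195)² = +0.00526075875
ΔP/P ≈ -0.091104 + 0.00526075875 = -0.08584324125
New price ≈ 117.49 × (1 - 0.08584324125) = 107.4042775855375.

$107.40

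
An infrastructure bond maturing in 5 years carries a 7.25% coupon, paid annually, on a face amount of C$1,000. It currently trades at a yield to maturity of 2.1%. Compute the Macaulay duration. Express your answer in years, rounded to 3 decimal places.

Periodic yield y = 0.021. Discount each cash flow and weight by its year:
  t   CF        PV=CF/(1+0.021)^t    t·PV
  1        72.50        71.0088        71.0088
  2        72.50        69.5483       139.0966
  3        72.50        68.1178       204.3535
  4        72.50        66.7168       266.8671
  5     1,072.50       966.6485     4,833.2426
  Σ                  1,242.0402     5,514.5686
Price P = Σ PV = 1,242.0402.
Macaulay duration = Σ(t·PV) / P = 5,514.5686 / 1,242.0402 = 4.43993 years.

4.440 years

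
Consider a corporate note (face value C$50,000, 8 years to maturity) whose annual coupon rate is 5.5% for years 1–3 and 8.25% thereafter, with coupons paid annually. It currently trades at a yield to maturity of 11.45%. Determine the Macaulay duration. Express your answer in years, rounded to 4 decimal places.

Periodic yield y = 0.1145. Discount each cash flow and weight by its year:
  t   CF        PV=CF/(1+0.1145)^t    t·PV
  1     2,750.00     2,467.4742     2,467.4742
  2     2,750.00     2,213.9742     4,427.9483
  3     2,750.00     1,986.5179     5,959.5536
  4     4,125.00     2,673.6445    10,694.5780
  5     4,125.00     2,398.9632    11,994.8161
  6     4,125.00     2,152.5018    12,915.0106
  7     4,125.00     1,931.3609    13,519.5266
  8    54,125.00    22,738.2652   181,906.1214
  Σ                 38,562.7018   243,885.0287
Price P = Σ PV = 38,562.7018.
Macaulay duration = Σ(t·PV) / P = 243,885.0287 / 38,562.7018 = 6.32438 years.

6.3244 years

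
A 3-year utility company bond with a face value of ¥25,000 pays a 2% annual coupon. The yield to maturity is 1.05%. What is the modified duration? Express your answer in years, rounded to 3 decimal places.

Periodic yield y = 0.0105. First find Macaulay duration:
  t   CF        PV=CF/(1+0.0105)^t    t·PV
  1       500.00       494.8046       494.8046
  2       500.00       489.6631       979.3262
  3    25,500.00    24,713.3276    74,139.9829
  Σ                 25,697.7953    75,614.1136
P = 25,697.7953; Macaulay duration = 75,614.1136 / 25,697.7953 = 2.94244 years.
Modified duration = D_Mac / (1 + y) = 2.94244 / 1.0105 = 2.91186 years.

2.912 years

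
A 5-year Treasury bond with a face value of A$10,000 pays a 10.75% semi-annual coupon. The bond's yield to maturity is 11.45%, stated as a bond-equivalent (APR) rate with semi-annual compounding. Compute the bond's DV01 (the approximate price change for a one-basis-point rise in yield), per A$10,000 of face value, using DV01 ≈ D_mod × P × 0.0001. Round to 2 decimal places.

A$3.67

Periodic yield y = 0.05725.
  t   CF        PV=CF/(1+0.05725)^t    t·PV
  1       537.50       508.3944       508.3944
  2       537.50       480.8649       961.7298
  3       537.50       454.8261     1,364.4783
  4       537.50       430.1973     1,720.7893
  5       537.50       406.9022     2,034.5108
  6       537.50       384.8684     2,309.2107
  7       537.50       364.0279     2,548.1950
  8       537.50       344.3158     2,754.5262
  9       537.50       325.6711     2,931.0399
  10   10,537.50     6,038.9391    60,389.3909
  Σ                  9,739.0072    77,522.2653
P = 9,739.0072; D_Mac = 7.95998 half-year periods = 3.97999 yrs; D_mod = 3.76447 yrs.
DV01 ≈ 3.76447 × 9,739.0072 × 0.0001 = 3.666222.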